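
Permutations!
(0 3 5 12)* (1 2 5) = [3, 2, 5, 1, 4, 12, 6, 7, 8, 9, 10, 11, 0] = (0 3 1 2 5 12)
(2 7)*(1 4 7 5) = (1 4 7 2 5) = [0, 4, 5, 3, 7, 1, 6, 2]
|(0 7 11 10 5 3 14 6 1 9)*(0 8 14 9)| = 11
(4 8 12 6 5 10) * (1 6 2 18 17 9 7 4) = (1 6 5 10)(2 18 17 9 7 4 8 12) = [0, 6, 18, 3, 8, 10, 5, 4, 12, 7, 1, 11, 2, 13, 14, 15, 16, 9, 17]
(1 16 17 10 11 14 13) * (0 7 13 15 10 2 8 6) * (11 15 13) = [7, 16, 8, 3, 4, 5, 0, 11, 6, 9, 15, 14, 12, 1, 13, 10, 17, 2] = (0 7 11 14 13 1 16 17 2 8 6)(10 15)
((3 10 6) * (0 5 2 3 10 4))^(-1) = (0 4 3 2 5)(6 10)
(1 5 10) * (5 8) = [0, 8, 2, 3, 4, 10, 6, 7, 5, 9, 1] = (1 8 5 10)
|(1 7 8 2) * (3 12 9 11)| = 4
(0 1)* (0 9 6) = (0 1 9 6) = [1, 9, 2, 3, 4, 5, 0, 7, 8, 6]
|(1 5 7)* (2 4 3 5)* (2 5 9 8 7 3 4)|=|(1 5 3 9 8 7)|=6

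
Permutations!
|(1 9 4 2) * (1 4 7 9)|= |(2 4)(7 9)|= 2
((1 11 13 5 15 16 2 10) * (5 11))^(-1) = ((1 5 15 16 2 10)(11 13))^(-1) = (1 10 2 16 15 5)(11 13)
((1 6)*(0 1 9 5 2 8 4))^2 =((0 1 6 9 5 2 8 4))^2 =(0 6 5 8)(1 9 2 4)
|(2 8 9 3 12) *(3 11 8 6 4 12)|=12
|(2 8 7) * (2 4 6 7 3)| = 3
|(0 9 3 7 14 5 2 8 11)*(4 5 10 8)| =24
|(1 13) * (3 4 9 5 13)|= |(1 3 4 9 5 13)|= 6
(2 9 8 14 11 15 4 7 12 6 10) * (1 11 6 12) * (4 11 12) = (1 12 4 7)(2 9 8 14 6 10)(11 15) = [0, 12, 9, 3, 7, 5, 10, 1, 14, 8, 2, 15, 4, 13, 6, 11]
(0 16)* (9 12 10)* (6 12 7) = (0 16)(6 12 10 9 7) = [16, 1, 2, 3, 4, 5, 12, 6, 8, 7, 9, 11, 10, 13, 14, 15, 0]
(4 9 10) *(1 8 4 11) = (1 8 4 9 10 11) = [0, 8, 2, 3, 9, 5, 6, 7, 4, 10, 11, 1]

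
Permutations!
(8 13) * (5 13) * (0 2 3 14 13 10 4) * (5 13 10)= (0 2 3 14 10 4)(8 13)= [2, 1, 3, 14, 0, 5, 6, 7, 13, 9, 4, 11, 12, 8, 10]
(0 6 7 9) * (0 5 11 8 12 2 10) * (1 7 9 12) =(0 6 9 5 11 8 1 7 12 2 10) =[6, 7, 10, 3, 4, 11, 9, 12, 1, 5, 0, 8, 2]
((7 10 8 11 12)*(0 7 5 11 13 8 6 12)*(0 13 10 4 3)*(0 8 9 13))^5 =(0 10)(3 5)(4 12)(6 7)(8 11)(9 13)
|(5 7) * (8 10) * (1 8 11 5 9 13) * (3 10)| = 9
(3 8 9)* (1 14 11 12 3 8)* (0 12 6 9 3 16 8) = (0 12 16 8 3 1 14 11 6 9) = [12, 14, 2, 1, 4, 5, 9, 7, 3, 0, 10, 6, 16, 13, 11, 15, 8]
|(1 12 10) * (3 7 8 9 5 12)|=8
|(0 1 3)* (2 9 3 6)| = |(0 1 6 2 9 3)| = 6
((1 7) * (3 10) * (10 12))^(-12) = (12)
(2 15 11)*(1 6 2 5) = (1 6 2 15 11 5) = [0, 6, 15, 3, 4, 1, 2, 7, 8, 9, 10, 5, 12, 13, 14, 11]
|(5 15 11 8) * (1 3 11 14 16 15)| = |(1 3 11 8 5)(14 16 15)| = 15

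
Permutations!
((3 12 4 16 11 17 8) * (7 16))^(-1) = ((3 12 4 7 16 11 17 8))^(-1) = (3 8 17 11 16 7 4 12)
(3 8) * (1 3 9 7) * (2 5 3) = (1 2 5 3 8 9 7) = [0, 2, 5, 8, 4, 3, 6, 1, 9, 7]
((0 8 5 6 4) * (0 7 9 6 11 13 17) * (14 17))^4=((0 8 5 11 13 14 17)(4 7 9 6))^4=(0 13 8 14 5 17 11)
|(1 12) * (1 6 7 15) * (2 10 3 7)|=8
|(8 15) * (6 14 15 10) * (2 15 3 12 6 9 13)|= 12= |(2 15 8 10 9 13)(3 12 6 14)|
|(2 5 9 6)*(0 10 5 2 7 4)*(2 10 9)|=|(0 9 6 7 4)(2 10 5)|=15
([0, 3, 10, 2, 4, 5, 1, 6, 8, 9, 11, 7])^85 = [0, 3, 10, 2, 4, 5, 1, 6, 8, 9, 11, 7]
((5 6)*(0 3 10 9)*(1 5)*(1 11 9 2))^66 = (0 2 6)(1 11 3)(5 9 10)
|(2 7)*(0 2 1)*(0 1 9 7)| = 2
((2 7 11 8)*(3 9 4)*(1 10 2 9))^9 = (11)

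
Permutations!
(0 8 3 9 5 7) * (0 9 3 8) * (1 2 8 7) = (1 2 8 7 9 5) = [0, 2, 8, 3, 4, 1, 6, 9, 7, 5]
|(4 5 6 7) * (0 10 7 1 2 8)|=9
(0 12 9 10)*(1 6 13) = (0 12 9 10)(1 6 13) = [12, 6, 2, 3, 4, 5, 13, 7, 8, 10, 0, 11, 9, 1]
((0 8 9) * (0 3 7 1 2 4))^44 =((0 8 9 3 7 1 2 4))^44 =(0 7)(1 8)(2 9)(3 4)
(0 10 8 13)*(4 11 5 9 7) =(0 10 8 13)(4 11 5 9 7) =[10, 1, 2, 3, 11, 9, 6, 4, 13, 7, 8, 5, 12, 0]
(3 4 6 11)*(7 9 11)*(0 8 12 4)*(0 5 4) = (0 8 12)(3 5 4 6 7 9 11) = [8, 1, 2, 5, 6, 4, 7, 9, 12, 11, 10, 3, 0]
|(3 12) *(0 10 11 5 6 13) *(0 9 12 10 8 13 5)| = |(0 8 13 9 12 3 10 11)(5 6)| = 8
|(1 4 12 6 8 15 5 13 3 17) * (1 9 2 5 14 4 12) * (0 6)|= |(0 6 8 15 14 4 1 12)(2 5 13 3 17 9)|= 24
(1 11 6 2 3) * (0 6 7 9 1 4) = [6, 11, 3, 4, 0, 5, 2, 9, 8, 1, 10, 7] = (0 6 2 3 4)(1 11 7 9)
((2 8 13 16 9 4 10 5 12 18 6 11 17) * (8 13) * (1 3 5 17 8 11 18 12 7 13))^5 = (1 16 2 13 17 7 10 5 4 3 9)(6 18)(8 11)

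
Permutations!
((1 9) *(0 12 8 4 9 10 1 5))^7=(0 12 8 4 9 5)(1 10)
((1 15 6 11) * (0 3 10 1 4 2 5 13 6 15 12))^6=(15)(0 3 10 1 12)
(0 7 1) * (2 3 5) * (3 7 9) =(0 9 3 5 2 7 1) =[9, 0, 7, 5, 4, 2, 6, 1, 8, 3]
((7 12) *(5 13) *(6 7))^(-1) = ((5 13)(6 7 12))^(-1) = (5 13)(6 12 7)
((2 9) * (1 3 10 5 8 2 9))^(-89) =((1 3 10 5 8 2))^(-89) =(1 3 10 5 8 2)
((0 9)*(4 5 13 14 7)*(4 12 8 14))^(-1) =((0 9)(4 5 13)(7 12 8 14))^(-1) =(0 9)(4 13 5)(7 14 8 12)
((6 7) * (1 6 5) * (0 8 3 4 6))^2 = ((0 8 3 4 6 7 5 1))^2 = (0 3 6 5)(1 8 4 7)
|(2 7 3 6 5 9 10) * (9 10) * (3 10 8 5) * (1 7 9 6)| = 14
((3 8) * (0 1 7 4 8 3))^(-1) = ((0 1 7 4 8))^(-1) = (0 8 4 7 1)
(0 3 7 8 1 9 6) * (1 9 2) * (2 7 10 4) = (0 3 10 4 2 1 7 8 9 6) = [3, 7, 1, 10, 2, 5, 0, 8, 9, 6, 4]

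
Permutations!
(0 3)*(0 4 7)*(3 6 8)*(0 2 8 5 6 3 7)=(0 3 4)(2 8 7)(5 6)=[3, 1, 8, 4, 0, 6, 5, 2, 7]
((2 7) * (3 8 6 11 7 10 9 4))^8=(2 7 11 6 8 3 4 9 10)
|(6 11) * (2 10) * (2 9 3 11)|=6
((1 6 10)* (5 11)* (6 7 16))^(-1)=(1 10 6 16 7)(5 11)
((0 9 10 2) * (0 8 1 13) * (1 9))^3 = ((0 1 13)(2 8 9 10))^3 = (13)(2 10 9 8)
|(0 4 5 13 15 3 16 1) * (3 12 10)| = 10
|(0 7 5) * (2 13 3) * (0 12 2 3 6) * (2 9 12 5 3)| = |(0 7 3 2 13 6)(9 12)| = 6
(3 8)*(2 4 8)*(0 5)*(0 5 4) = (0 4 8 3 2) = [4, 1, 0, 2, 8, 5, 6, 7, 3]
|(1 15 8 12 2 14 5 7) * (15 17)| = 9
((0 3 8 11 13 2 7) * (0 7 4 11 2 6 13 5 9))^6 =((0 3 8 2 4 11 5 9)(6 13))^6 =(13)(0 5 4 8)(2 3 9 11)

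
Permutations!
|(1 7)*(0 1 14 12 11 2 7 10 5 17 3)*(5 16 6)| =40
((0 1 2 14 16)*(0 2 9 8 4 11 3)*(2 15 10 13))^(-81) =(0 8 3 9 11 1 4)(2 15)(10 14)(13 16)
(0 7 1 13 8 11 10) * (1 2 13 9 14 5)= (0 7 2 13 8 11 10)(1 9 14 5)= [7, 9, 13, 3, 4, 1, 6, 2, 11, 14, 0, 10, 12, 8, 5]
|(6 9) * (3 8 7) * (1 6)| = 3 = |(1 6 9)(3 8 7)|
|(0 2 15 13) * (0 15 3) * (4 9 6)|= |(0 2 3)(4 9 6)(13 15)|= 6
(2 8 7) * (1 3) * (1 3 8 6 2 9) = (1 8 7 9)(2 6) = [0, 8, 6, 3, 4, 5, 2, 9, 7, 1]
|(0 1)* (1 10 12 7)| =5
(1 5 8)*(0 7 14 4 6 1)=[7, 5, 2, 3, 6, 8, 1, 14, 0, 9, 10, 11, 12, 13, 4]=(0 7 14 4 6 1 5 8)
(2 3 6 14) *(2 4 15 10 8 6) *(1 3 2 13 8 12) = [0, 3, 2, 13, 15, 5, 14, 7, 6, 9, 12, 11, 1, 8, 4, 10] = (1 3 13 8 6 14 4 15 10 12)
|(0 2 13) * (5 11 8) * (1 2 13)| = |(0 13)(1 2)(5 11 8)| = 6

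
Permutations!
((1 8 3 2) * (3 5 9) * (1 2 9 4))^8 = (9)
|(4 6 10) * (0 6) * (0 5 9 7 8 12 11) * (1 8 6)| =30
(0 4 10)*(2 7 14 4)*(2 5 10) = (0 5 10)(2 7 14 4) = [5, 1, 7, 3, 2, 10, 6, 14, 8, 9, 0, 11, 12, 13, 4]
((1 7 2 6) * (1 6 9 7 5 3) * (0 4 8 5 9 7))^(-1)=(0 9 1 3 5 8 4)(2 7)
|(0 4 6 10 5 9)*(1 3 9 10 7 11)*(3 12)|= |(0 4 6 7 11 1 12 3 9)(5 10)|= 18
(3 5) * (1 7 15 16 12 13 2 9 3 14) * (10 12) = [0, 7, 9, 5, 4, 14, 6, 15, 8, 3, 12, 11, 13, 2, 1, 16, 10] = (1 7 15 16 10 12 13 2 9 3 5 14)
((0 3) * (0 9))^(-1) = ((0 3 9))^(-1) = (0 9 3)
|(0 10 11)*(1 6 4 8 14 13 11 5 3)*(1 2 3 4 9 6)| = 8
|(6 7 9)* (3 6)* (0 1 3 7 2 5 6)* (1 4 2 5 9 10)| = |(0 4 2 9 7 10 1 3)(5 6)| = 8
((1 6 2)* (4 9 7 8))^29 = ((1 6 2)(4 9 7 8))^29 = (1 2 6)(4 9 7 8)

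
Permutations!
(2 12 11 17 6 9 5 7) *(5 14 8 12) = (2 5 7)(6 9 14 8 12 11 17) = [0, 1, 5, 3, 4, 7, 9, 2, 12, 14, 10, 17, 11, 13, 8, 15, 16, 6]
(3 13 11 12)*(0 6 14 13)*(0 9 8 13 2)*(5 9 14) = (0 6 5 9 8 13 11 12 3 14 2) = [6, 1, 0, 14, 4, 9, 5, 7, 13, 8, 10, 12, 3, 11, 2]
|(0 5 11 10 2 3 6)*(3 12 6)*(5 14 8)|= 9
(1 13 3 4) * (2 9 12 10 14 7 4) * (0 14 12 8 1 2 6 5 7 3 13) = (0 14 3 6 5 7 4 2 9 8 1)(10 12) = [14, 0, 9, 6, 2, 7, 5, 4, 1, 8, 12, 11, 10, 13, 3]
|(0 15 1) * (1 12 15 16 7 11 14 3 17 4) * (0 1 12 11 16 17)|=|(0 17 4 12 15 11 14 3)(7 16)|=8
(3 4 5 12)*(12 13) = (3 4 5 13 12) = [0, 1, 2, 4, 5, 13, 6, 7, 8, 9, 10, 11, 3, 12]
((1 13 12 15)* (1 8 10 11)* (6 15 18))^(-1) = ((1 13 12 18 6 15 8 10 11))^(-1) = (1 11 10 8 15 6 18 12 13)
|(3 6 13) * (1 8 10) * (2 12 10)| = 15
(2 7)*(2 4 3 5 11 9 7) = (3 5 11 9 7 4) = [0, 1, 2, 5, 3, 11, 6, 4, 8, 7, 10, 9]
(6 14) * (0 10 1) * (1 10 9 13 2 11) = [9, 0, 11, 3, 4, 5, 14, 7, 8, 13, 10, 1, 12, 2, 6] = (0 9 13 2 11 1)(6 14)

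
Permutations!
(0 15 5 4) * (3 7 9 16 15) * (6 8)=[3, 1, 2, 7, 0, 4, 8, 9, 6, 16, 10, 11, 12, 13, 14, 5, 15]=(0 3 7 9 16 15 5 4)(6 8)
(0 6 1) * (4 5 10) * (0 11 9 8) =[6, 11, 2, 3, 5, 10, 1, 7, 0, 8, 4, 9] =(0 6 1 11 9 8)(4 5 10)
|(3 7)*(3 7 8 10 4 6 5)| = 6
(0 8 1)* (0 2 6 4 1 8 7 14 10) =(0 7 14 10)(1 2 6 4) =[7, 2, 6, 3, 1, 5, 4, 14, 8, 9, 0, 11, 12, 13, 10]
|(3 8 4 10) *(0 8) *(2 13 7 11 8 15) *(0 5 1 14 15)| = |(1 14 15 2 13 7 11 8 4 10 3 5)| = 12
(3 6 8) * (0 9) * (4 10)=(0 9)(3 6 8)(4 10)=[9, 1, 2, 6, 10, 5, 8, 7, 3, 0, 4]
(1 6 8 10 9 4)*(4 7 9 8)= (1 6 4)(7 9)(8 10)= [0, 6, 2, 3, 1, 5, 4, 9, 10, 7, 8]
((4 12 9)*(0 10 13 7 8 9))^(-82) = ((0 10 13 7 8 9 4 12))^(-82) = (0 4 8 13)(7 10 12 9)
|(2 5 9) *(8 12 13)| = |(2 5 9)(8 12 13)| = 3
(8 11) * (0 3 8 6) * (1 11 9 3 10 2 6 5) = (0 10 2 6)(1 11 5)(3 8 9) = [10, 11, 6, 8, 4, 1, 0, 7, 9, 3, 2, 5]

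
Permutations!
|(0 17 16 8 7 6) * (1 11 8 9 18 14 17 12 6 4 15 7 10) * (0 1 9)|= 12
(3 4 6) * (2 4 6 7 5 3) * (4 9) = (2 9 4 7 5 3 6) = [0, 1, 9, 6, 7, 3, 2, 5, 8, 4]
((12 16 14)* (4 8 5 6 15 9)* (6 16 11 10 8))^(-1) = ((4 6 15 9)(5 16 14 12 11 10 8))^(-1) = (4 9 15 6)(5 8 10 11 12 14 16)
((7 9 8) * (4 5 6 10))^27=(4 10 6 5)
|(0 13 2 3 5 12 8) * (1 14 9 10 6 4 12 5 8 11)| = 40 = |(0 13 2 3 8)(1 14 9 10 6 4 12 11)|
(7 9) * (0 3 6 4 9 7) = (0 3 6 4 9) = [3, 1, 2, 6, 9, 5, 4, 7, 8, 0]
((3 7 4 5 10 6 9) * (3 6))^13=(3 5 7 10 4)(6 9)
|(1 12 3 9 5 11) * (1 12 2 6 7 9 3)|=|(1 2 6 7 9 5 11 12)|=8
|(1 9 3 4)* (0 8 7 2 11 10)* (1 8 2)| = 12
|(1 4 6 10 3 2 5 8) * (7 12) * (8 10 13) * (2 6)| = 18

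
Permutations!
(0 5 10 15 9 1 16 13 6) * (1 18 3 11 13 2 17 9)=(0 5 10 15 1 16 2 17 9 18 3 11 13 6)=[5, 16, 17, 11, 4, 10, 0, 7, 8, 18, 15, 13, 12, 6, 14, 1, 2, 9, 3]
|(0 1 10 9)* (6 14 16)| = 12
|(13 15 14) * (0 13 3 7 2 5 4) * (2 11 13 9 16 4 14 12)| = |(0 9 16 4)(2 5 14 3 7 11 13 15 12)| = 36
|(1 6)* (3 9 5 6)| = 5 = |(1 3 9 5 6)|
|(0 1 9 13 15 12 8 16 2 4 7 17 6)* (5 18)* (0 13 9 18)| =|(0 1 18 5)(2 4 7 17 6 13 15 12 8 16)| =20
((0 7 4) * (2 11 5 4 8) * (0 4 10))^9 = (0 8 11 10 7 2 5)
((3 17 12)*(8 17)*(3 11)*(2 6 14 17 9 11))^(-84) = (2 6 14 17 12)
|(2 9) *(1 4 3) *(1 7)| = |(1 4 3 7)(2 9)| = 4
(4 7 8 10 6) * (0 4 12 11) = (0 4 7 8 10 6 12 11) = [4, 1, 2, 3, 7, 5, 12, 8, 10, 9, 6, 0, 11]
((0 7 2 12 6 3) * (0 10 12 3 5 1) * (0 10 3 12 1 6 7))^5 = (1 10)(2 7 12)(5 6)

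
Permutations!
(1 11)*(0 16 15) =(0 16 15)(1 11) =[16, 11, 2, 3, 4, 5, 6, 7, 8, 9, 10, 1, 12, 13, 14, 0, 15]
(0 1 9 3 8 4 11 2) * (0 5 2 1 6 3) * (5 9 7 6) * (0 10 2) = (0 5)(1 7 6 3 8 4 11)(2 9 10) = [5, 7, 9, 8, 11, 0, 3, 6, 4, 10, 2, 1]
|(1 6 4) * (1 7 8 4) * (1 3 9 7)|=|(1 6 3 9 7 8 4)|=7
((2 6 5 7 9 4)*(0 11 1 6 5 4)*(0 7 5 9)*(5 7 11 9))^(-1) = (0 7 5 2 4 6 1 11 9)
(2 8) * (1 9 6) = (1 9 6)(2 8) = [0, 9, 8, 3, 4, 5, 1, 7, 2, 6]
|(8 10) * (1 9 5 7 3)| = 10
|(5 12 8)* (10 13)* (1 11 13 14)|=|(1 11 13 10 14)(5 12 8)|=15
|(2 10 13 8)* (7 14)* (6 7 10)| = 7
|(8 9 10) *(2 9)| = |(2 9 10 8)| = 4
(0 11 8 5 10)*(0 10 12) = (0 11 8 5 12) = [11, 1, 2, 3, 4, 12, 6, 7, 5, 9, 10, 8, 0]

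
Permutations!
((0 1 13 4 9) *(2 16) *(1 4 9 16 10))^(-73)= ((0 4 16 2 10 1 13 9))^(-73)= (0 9 13 1 10 2 16 4)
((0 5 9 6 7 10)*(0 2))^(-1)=(0 2 10 7 6 9 5)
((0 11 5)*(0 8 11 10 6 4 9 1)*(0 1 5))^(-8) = (11)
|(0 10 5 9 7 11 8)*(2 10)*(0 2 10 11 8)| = 8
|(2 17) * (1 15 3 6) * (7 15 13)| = |(1 13 7 15 3 6)(2 17)| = 6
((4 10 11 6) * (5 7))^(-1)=((4 10 11 6)(5 7))^(-1)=(4 6 11 10)(5 7)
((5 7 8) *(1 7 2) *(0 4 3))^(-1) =(0 3 4)(1 2 5 8 7)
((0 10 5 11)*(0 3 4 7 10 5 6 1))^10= (0 5 11 3 4 7 10 6 1)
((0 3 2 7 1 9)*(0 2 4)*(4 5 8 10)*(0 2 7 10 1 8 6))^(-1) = (0 6 5 3)(1 8 7 9)(2 4 10) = ((0 3 5 6)(1 9 7 8)(2 10 4))^(-1)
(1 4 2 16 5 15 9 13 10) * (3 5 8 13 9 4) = (1 3 5 15 4 2 16 8 13 10) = [0, 3, 16, 5, 2, 15, 6, 7, 13, 9, 1, 11, 12, 10, 14, 4, 8]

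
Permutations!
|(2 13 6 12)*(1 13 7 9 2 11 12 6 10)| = 6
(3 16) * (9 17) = (3 16)(9 17) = [0, 1, 2, 16, 4, 5, 6, 7, 8, 17, 10, 11, 12, 13, 14, 15, 3, 9]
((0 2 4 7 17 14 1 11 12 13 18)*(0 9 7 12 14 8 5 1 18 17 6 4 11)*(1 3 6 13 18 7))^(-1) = ((0 2 11 14 7 13 17 8 5 3 6 4 12 18 9 1))^(-1) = (0 1 9 18 12 4 6 3 5 8 17 13 7 14 11 2)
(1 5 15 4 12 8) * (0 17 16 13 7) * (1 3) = (0 17 16 13 7)(1 5 15 4 12 8 3) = [17, 5, 2, 1, 12, 15, 6, 0, 3, 9, 10, 11, 8, 7, 14, 4, 13, 16]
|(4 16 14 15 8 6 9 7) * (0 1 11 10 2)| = |(0 1 11 10 2)(4 16 14 15 8 6 9 7)| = 40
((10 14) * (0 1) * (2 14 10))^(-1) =((0 1)(2 14))^(-1) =(0 1)(2 14)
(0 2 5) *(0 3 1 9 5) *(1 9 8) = [2, 8, 0, 9, 4, 3, 6, 7, 1, 5] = (0 2)(1 8)(3 9 5)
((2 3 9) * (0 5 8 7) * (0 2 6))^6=(0 9 2 8)(3 7 5 6)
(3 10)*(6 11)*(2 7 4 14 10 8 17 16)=[0, 1, 7, 8, 14, 5, 11, 4, 17, 9, 3, 6, 12, 13, 10, 15, 2, 16]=(2 7 4 14 10 3 8 17 16)(6 11)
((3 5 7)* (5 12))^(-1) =(3 7 5 12)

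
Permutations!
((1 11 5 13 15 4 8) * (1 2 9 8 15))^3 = (1 13 5 11)(4 15)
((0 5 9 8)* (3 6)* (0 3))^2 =((0 5 9 8 3 6))^2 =(0 9 3)(5 8 6)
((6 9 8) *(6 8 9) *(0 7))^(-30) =((9)(0 7))^(-30) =(9)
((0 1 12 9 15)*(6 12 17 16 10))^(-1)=((0 1 17 16 10 6 12 9 15))^(-1)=(0 15 9 12 6 10 16 17 1)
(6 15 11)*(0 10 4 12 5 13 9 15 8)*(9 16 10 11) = (0 11 6 8)(4 12 5 13 16 10)(9 15) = [11, 1, 2, 3, 12, 13, 8, 7, 0, 15, 4, 6, 5, 16, 14, 9, 10]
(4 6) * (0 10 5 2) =(0 10 5 2)(4 6) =[10, 1, 0, 3, 6, 2, 4, 7, 8, 9, 5]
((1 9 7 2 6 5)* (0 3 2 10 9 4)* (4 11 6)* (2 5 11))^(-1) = ((0 3 5 1 2 4)(6 11)(7 10 9))^(-1) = (0 4 2 1 5 3)(6 11)(7 9 10)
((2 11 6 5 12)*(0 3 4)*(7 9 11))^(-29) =(0 3 4)(2 12 5 6 11 9 7)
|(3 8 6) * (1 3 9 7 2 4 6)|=|(1 3 8)(2 4 6 9 7)|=15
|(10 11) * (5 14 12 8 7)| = |(5 14 12 8 7)(10 11)| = 10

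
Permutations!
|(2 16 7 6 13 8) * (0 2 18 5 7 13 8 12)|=|(0 2 16 13 12)(5 7 6 8 18)|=5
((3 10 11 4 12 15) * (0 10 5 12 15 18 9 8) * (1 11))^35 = (0 8 9 18 12 5 3 15 4 11 1 10)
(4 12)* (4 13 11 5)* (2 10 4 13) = (2 10 4 12)(5 13 11) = [0, 1, 10, 3, 12, 13, 6, 7, 8, 9, 4, 5, 2, 11]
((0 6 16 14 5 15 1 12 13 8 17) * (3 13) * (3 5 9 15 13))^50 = ((0 6 16 14 9 15 1 12 5 13 8 17))^50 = (0 16 9 1 5 8)(6 14 15 12 13 17)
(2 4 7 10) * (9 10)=(2 4 7 9 10)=[0, 1, 4, 3, 7, 5, 6, 9, 8, 10, 2]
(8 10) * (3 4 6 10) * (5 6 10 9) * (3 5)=(3 4 10 8 5 6 9)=[0, 1, 2, 4, 10, 6, 9, 7, 5, 3, 8]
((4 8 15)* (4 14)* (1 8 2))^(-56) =((1 8 15 14 4 2))^(-56) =(1 4 15)(2 14 8)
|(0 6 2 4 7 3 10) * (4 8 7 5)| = 14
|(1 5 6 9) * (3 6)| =5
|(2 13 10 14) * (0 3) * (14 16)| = 10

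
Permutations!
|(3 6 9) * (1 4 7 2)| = 12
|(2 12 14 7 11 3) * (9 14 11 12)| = |(2 9 14 7 12 11 3)| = 7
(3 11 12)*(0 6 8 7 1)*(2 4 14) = [6, 0, 4, 11, 14, 5, 8, 1, 7, 9, 10, 12, 3, 13, 2] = (0 6 8 7 1)(2 4 14)(3 11 12)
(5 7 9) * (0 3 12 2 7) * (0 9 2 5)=[3, 1, 7, 12, 4, 9, 6, 2, 8, 0, 10, 11, 5]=(0 3 12 5 9)(2 7)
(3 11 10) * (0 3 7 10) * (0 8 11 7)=(0 3 7 10)(8 11)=[3, 1, 2, 7, 4, 5, 6, 10, 11, 9, 0, 8]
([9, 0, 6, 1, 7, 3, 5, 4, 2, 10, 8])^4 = (0 2 1 8 3 10 5 9 6)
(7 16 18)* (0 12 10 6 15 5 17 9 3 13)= (0 12 10 6 15 5 17 9 3 13)(7 16 18)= [12, 1, 2, 13, 4, 17, 15, 16, 8, 3, 6, 11, 10, 0, 14, 5, 18, 9, 7]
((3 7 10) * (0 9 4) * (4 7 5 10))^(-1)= ((0 9 7 4)(3 5 10))^(-1)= (0 4 7 9)(3 10 5)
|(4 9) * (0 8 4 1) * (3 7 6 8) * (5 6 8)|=14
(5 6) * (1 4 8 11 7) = (1 4 8 11 7)(5 6) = [0, 4, 2, 3, 8, 6, 5, 1, 11, 9, 10, 7]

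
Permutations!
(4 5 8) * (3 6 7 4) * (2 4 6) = (2 4 5 8 3)(6 7) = [0, 1, 4, 2, 5, 8, 7, 6, 3]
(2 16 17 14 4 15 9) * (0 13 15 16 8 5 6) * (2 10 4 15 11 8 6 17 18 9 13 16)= (0 16 18 9 10 4 2 6)(5 17 14 15 13 11 8)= [16, 1, 6, 3, 2, 17, 0, 7, 5, 10, 4, 8, 12, 11, 15, 13, 18, 14, 9]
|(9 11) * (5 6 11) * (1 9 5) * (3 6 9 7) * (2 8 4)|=|(1 7 3 6 11 5 9)(2 8 4)|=21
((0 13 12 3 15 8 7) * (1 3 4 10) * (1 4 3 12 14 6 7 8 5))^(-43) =(0 14 7 13 6)(1 3 5 12 15)(4 10)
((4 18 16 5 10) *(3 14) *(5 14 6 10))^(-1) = (3 14 16 18 4 10 6) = ((3 6 10 4 18 16 14))^(-1)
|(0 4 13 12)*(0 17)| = |(0 4 13 12 17)| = 5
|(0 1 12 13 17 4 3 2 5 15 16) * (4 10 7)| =13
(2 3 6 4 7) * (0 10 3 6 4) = (0 10 3 4 7 2 6) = [10, 1, 6, 4, 7, 5, 0, 2, 8, 9, 3]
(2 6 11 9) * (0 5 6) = (0 5 6 11 9 2) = [5, 1, 0, 3, 4, 6, 11, 7, 8, 2, 10, 9]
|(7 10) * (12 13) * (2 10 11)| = 4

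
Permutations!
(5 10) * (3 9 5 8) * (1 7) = (1 7)(3 9 5 10 8) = [0, 7, 2, 9, 4, 10, 6, 1, 3, 5, 8]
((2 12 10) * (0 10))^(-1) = (0 12 2 10)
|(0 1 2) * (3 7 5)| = 3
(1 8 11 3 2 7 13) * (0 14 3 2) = (0 14 3)(1 8 11 2 7 13) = [14, 8, 7, 0, 4, 5, 6, 13, 11, 9, 10, 2, 12, 1, 3]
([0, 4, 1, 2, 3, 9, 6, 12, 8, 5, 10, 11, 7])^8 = (12)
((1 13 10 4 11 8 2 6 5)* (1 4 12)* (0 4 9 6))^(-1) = ((0 4 11 8 2)(1 13 10 12)(5 9 6))^(-1) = (0 2 8 11 4)(1 12 10 13)(5 6 9)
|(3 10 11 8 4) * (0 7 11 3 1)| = |(0 7 11 8 4 1)(3 10)| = 6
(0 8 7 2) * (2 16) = (0 8 7 16 2) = [8, 1, 0, 3, 4, 5, 6, 16, 7, 9, 10, 11, 12, 13, 14, 15, 2]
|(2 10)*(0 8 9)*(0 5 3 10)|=7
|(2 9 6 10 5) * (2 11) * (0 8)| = |(0 8)(2 9 6 10 5 11)| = 6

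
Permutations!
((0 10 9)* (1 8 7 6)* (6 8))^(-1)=(0 9 10)(1 6)(7 8)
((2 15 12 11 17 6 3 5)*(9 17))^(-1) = ((2 15 12 11 9 17 6 3 5))^(-1) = (2 5 3 6 17 9 11 12 15)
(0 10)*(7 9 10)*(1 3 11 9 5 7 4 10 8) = (0 4 10)(1 3 11 9 8)(5 7) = [4, 3, 2, 11, 10, 7, 6, 5, 1, 8, 0, 9]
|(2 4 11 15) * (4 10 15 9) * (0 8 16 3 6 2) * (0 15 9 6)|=12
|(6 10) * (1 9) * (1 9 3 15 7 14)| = 10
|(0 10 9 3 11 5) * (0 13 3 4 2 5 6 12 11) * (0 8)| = 9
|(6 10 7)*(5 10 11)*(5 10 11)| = 5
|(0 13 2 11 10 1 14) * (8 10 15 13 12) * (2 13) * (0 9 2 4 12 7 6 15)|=13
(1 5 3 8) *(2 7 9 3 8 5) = (1 2 7 9 3 5 8) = [0, 2, 7, 5, 4, 8, 6, 9, 1, 3]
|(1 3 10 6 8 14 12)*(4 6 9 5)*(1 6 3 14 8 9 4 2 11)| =24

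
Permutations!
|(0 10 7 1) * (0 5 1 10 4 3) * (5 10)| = 12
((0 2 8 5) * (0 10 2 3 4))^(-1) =((0 3 4)(2 8 5 10))^(-1) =(0 4 3)(2 10 5 8)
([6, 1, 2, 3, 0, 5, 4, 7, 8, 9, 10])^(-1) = [4, 1, 2, 3, 6, 5, 0, 7, 8, 9, 10]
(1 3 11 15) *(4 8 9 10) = (1 3 11 15)(4 8 9 10) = [0, 3, 2, 11, 8, 5, 6, 7, 9, 10, 4, 15, 12, 13, 14, 1]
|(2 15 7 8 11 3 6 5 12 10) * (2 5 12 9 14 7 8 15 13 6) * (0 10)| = 14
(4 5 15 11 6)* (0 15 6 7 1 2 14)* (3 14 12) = (0 15 11 7 1 2 12 3 14)(4 5 6) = [15, 2, 12, 14, 5, 6, 4, 1, 8, 9, 10, 7, 3, 13, 0, 11]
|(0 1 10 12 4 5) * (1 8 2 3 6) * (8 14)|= 11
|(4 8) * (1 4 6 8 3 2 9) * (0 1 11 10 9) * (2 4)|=6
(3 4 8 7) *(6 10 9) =(3 4 8 7)(6 10 9) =[0, 1, 2, 4, 8, 5, 10, 3, 7, 6, 9]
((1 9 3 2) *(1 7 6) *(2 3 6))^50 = (1 6 9)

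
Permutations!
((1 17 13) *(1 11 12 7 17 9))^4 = ((1 9)(7 17 13 11 12))^4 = (7 12 11 13 17)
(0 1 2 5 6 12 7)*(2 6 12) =(0 1 6 2 5 12 7) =[1, 6, 5, 3, 4, 12, 2, 0, 8, 9, 10, 11, 7]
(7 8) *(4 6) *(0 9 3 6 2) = (0 9 3 6 4 2)(7 8) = [9, 1, 0, 6, 2, 5, 4, 8, 7, 3]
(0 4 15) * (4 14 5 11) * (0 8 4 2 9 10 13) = (0 14 5 11 2 9 10 13)(4 15 8) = [14, 1, 9, 3, 15, 11, 6, 7, 4, 10, 13, 2, 12, 0, 5, 8]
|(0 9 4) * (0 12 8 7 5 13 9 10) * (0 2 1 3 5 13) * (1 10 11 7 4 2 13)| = |(0 11 7 1 3 5)(2 10 13 9)(4 12 8)| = 12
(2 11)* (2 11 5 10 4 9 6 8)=(11)(2 5 10 4 9 6 8)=[0, 1, 5, 3, 9, 10, 8, 7, 2, 6, 4, 11]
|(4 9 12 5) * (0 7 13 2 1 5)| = 9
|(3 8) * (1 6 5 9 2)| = 10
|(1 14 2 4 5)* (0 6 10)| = |(0 6 10)(1 14 2 4 5)| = 15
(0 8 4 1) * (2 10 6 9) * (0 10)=(0 8 4 1 10 6 9 2)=[8, 10, 0, 3, 1, 5, 9, 7, 4, 2, 6]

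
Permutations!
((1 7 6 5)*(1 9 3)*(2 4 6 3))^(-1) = (1 3 7)(2 9 5 6 4)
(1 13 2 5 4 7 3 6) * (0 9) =(0 9)(1 13 2 5 4 7 3 6) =[9, 13, 5, 6, 7, 4, 1, 3, 8, 0, 10, 11, 12, 2]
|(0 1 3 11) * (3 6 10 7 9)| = |(0 1 6 10 7 9 3 11)| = 8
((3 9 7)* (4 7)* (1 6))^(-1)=((1 6)(3 9 4 7))^(-1)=(1 6)(3 7 4 9)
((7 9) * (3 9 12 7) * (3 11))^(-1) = (3 11 9)(7 12)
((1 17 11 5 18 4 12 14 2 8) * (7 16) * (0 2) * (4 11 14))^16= (0 17 8)(1 2 14)(5 18 11)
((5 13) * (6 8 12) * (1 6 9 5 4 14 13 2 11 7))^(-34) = (1 8 9 2 7 6 12 5 11)(4 13 14)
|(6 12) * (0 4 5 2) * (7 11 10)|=|(0 4 5 2)(6 12)(7 11 10)|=12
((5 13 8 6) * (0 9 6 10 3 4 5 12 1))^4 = ((0 9 6 12 1)(3 4 5 13 8 10))^4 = (0 1 12 6 9)(3 8 5)(4 10 13)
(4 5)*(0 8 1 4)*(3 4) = (0 8 1 3 4 5) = [8, 3, 2, 4, 5, 0, 6, 7, 1]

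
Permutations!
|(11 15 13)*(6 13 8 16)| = 6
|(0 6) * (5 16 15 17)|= 4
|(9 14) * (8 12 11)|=6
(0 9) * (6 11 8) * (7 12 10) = (0 9)(6 11 8)(7 12 10) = [9, 1, 2, 3, 4, 5, 11, 12, 6, 0, 7, 8, 10]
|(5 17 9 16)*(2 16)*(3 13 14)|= 15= |(2 16 5 17 9)(3 13 14)|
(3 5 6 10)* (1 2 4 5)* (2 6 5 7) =(1 6 10 3)(2 4 7) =[0, 6, 4, 1, 7, 5, 10, 2, 8, 9, 3]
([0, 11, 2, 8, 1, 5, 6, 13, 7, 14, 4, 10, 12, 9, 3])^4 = (3 9 7)(8 14 13)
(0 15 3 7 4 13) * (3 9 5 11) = (0 15 9 5 11 3 7 4 13) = [15, 1, 2, 7, 13, 11, 6, 4, 8, 5, 10, 3, 12, 0, 14, 9]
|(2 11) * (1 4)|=2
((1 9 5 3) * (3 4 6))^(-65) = (1 9 5 4 6 3) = ((1 9 5 4 6 3))^(-65)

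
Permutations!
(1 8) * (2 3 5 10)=(1 8)(2 3 5 10)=[0, 8, 3, 5, 4, 10, 6, 7, 1, 9, 2]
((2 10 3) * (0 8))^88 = (2 10 3)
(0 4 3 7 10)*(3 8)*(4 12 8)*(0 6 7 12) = (3 12 8)(6 7 10) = [0, 1, 2, 12, 4, 5, 7, 10, 3, 9, 6, 11, 8]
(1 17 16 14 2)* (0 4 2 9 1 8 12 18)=(0 4 2 8 12 18)(1 17 16 14 9)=[4, 17, 8, 3, 2, 5, 6, 7, 12, 1, 10, 11, 18, 13, 9, 15, 14, 16, 0]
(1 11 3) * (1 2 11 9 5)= (1 9 5)(2 11 3)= [0, 9, 11, 2, 4, 1, 6, 7, 8, 5, 10, 3]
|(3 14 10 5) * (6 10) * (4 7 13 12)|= 20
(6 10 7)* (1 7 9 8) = (1 7 6 10 9 8) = [0, 7, 2, 3, 4, 5, 10, 6, 1, 8, 9]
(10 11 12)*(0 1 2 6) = (0 1 2 6)(10 11 12) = [1, 2, 6, 3, 4, 5, 0, 7, 8, 9, 11, 12, 10]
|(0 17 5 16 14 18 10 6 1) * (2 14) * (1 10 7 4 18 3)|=24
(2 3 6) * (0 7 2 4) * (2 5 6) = (0 7 5 6 4)(2 3) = [7, 1, 3, 2, 0, 6, 4, 5]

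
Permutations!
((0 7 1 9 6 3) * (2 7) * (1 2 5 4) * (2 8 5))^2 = ((0 2 7 8 5 4 1 9 6 3))^2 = (0 7 5 1 6)(2 8 4 9 3)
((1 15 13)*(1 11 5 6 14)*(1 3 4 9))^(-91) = (1 9 4 3 14 6 5 11 13 15)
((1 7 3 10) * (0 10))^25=(10)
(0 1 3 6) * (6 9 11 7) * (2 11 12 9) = (0 1 3 2 11 7 6)(9 12) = [1, 3, 11, 2, 4, 5, 0, 6, 8, 12, 10, 7, 9]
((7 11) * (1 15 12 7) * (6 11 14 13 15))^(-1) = (1 11 6)(7 12 15 13 14) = ((1 6 11)(7 14 13 15 12))^(-1)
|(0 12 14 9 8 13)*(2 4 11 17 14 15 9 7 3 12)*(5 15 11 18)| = |(0 2 4 18 5 15 9 8 13)(3 12 11 17 14 7)| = 18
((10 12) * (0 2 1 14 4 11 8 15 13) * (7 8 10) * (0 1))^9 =((0 2)(1 14 4 11 10 12 7 8 15 13))^9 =(0 2)(1 13 15 8 7 12 10 11 4 14)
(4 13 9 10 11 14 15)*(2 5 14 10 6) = [0, 1, 5, 3, 13, 14, 2, 7, 8, 6, 11, 10, 12, 9, 15, 4] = (2 5 14 15 4 13 9 6)(10 11)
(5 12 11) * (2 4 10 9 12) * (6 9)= [0, 1, 4, 3, 10, 2, 9, 7, 8, 12, 6, 5, 11]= (2 4 10 6 9 12 11 5)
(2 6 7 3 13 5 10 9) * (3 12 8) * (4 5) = [0, 1, 6, 13, 5, 10, 7, 12, 3, 2, 9, 11, 8, 4] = (2 6 7 12 8 3 13 4 5 10 9)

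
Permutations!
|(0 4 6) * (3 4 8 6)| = |(0 8 6)(3 4)| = 6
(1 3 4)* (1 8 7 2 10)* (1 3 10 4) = (1 10 3)(2 4 8 7) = [0, 10, 4, 1, 8, 5, 6, 2, 7, 9, 3]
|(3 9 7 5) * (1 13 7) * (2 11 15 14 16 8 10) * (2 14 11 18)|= |(1 13 7 5 3 9)(2 18)(8 10 14 16)(11 15)|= 12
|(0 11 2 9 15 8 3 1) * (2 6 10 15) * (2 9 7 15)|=|(0 11 6 10 2 7 15 8 3 1)|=10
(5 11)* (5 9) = (5 11 9) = [0, 1, 2, 3, 4, 11, 6, 7, 8, 5, 10, 9]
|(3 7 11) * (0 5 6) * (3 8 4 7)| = 12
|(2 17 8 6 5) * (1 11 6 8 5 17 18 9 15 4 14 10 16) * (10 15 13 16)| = 30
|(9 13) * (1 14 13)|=|(1 14 13 9)|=4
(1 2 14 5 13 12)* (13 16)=(1 2 14 5 16 13 12)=[0, 2, 14, 3, 4, 16, 6, 7, 8, 9, 10, 11, 1, 12, 5, 15, 13]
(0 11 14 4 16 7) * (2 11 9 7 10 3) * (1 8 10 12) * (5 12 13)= (0 9 7)(1 8 10 3 2 11 14 4 16 13 5 12)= [9, 8, 11, 2, 16, 12, 6, 0, 10, 7, 3, 14, 1, 5, 4, 15, 13]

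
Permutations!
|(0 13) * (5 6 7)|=|(0 13)(5 6 7)|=6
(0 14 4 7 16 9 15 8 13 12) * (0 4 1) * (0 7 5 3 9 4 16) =(0 14 1 7)(3 9 15 8 13 12 16 4 5) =[14, 7, 2, 9, 5, 3, 6, 0, 13, 15, 10, 11, 16, 12, 1, 8, 4]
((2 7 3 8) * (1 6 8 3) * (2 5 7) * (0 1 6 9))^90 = (9)(5 6)(7 8)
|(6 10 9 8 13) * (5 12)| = |(5 12)(6 10 9 8 13)| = 10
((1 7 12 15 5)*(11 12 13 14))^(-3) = ((1 7 13 14 11 12 15 5))^(-3) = (1 12 13 5 11 7 15 14)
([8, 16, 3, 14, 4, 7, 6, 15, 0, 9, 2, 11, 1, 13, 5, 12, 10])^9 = [8, 12, 10, 2, 4, 14, 6, 5, 0, 9, 16, 11, 15, 13, 3, 7, 1]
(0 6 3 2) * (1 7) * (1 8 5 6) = [1, 7, 0, 2, 4, 6, 3, 8, 5] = (0 1 7 8 5 6 3 2)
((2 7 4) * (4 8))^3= ((2 7 8 4))^3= (2 4 8 7)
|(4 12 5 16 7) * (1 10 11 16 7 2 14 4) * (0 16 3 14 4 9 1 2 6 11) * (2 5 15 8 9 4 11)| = |(0 16 6 2 11 3 14 4 12 15 8 9 1 10)(5 7)| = 14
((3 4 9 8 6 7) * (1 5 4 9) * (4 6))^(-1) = ((1 5 6 7 3 9 8 4))^(-1) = (1 4 8 9 3 7 6 5)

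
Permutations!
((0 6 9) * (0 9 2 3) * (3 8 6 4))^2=((9)(0 4 3)(2 8 6))^2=(9)(0 3 4)(2 6 8)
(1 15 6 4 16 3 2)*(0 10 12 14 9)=(0 10 12 14 9)(1 15 6 4 16 3 2)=[10, 15, 1, 2, 16, 5, 4, 7, 8, 0, 12, 11, 14, 13, 9, 6, 3]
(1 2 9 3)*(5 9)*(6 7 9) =[0, 2, 5, 1, 4, 6, 7, 9, 8, 3] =(1 2 5 6 7 9 3)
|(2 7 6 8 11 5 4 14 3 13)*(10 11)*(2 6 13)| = 11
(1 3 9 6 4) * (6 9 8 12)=[0, 3, 2, 8, 1, 5, 4, 7, 12, 9, 10, 11, 6]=(1 3 8 12 6 4)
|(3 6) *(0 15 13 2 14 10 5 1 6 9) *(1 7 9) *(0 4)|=|(0 15 13 2 14 10 5 7 9 4)(1 6 3)|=30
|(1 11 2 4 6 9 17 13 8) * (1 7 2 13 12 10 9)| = 8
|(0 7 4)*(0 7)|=2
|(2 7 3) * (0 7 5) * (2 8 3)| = 4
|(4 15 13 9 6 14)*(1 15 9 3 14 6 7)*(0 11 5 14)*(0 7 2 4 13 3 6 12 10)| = |(0 11 5 14 13 6 12 10)(1 15 3 7)(2 4 9)| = 24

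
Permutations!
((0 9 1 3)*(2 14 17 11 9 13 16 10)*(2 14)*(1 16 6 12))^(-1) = (0 3 1 12 6 13)(9 11 17 14 10 16)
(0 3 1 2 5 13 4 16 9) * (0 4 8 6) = (0 3 1 2 5 13 8 6)(4 16 9) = [3, 2, 5, 1, 16, 13, 0, 7, 6, 4, 10, 11, 12, 8, 14, 15, 9]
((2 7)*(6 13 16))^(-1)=((2 7)(6 13 16))^(-1)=(2 7)(6 16 13)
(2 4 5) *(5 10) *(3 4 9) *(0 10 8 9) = (0 10 5 2)(3 4 8 9) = [10, 1, 0, 4, 8, 2, 6, 7, 9, 3, 5]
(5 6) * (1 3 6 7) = [0, 3, 2, 6, 4, 7, 5, 1] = (1 3 6 5 7)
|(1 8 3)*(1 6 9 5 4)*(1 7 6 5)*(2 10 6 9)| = 21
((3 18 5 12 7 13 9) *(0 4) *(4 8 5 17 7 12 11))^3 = ((0 8 5 11 4)(3 18 17 7 13 9))^3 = (0 11 8 4 5)(3 7)(9 17)(13 18)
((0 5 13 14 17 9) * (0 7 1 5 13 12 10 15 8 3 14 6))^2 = ((0 13 6)(1 5 12 10 15 8 3 14 17 9 7))^2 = (0 6 13)(1 12 15 3 17 7 5 10 8 14 9)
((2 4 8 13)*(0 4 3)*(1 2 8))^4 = (13)(0 3 2 1 4)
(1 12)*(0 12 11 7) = (0 12 1 11 7) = [12, 11, 2, 3, 4, 5, 6, 0, 8, 9, 10, 7, 1]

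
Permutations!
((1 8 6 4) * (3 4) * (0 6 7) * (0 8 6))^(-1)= (1 4 3 6)(7 8)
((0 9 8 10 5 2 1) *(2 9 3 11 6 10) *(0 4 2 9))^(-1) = ((0 3 11 6 10 5)(1 4 2)(8 9))^(-1) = (0 5 10 6 11 3)(1 2 4)(8 9)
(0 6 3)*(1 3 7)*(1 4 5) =(0 6 7 4 5 1 3) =[6, 3, 2, 0, 5, 1, 7, 4]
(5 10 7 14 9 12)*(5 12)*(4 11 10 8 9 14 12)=(14)(4 11 10 7 12)(5 8 9)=[0, 1, 2, 3, 11, 8, 6, 12, 9, 5, 7, 10, 4, 13, 14]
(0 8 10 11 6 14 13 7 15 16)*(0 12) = (0 8 10 11 6 14 13 7 15 16 12) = [8, 1, 2, 3, 4, 5, 14, 15, 10, 9, 11, 6, 0, 7, 13, 16, 12]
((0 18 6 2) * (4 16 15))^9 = ((0 18 6 2)(4 16 15))^9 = (0 18 6 2)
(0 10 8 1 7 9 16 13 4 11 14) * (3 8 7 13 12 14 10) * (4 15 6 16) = (0 3 8 1 13 15 6 16 12 14)(4 11 10 7 9) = [3, 13, 2, 8, 11, 5, 16, 9, 1, 4, 7, 10, 14, 15, 0, 6, 12]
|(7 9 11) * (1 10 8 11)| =|(1 10 8 11 7 9)| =6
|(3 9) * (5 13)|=|(3 9)(5 13)|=2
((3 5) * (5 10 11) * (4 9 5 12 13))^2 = ((3 10 11 12 13 4 9 5))^2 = (3 11 13 9)(4 5 10 12)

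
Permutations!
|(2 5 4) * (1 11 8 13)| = |(1 11 8 13)(2 5 4)| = 12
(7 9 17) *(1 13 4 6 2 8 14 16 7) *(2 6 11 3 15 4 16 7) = (1 13 16 2 8 14 7 9 17)(3 15 4 11) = [0, 13, 8, 15, 11, 5, 6, 9, 14, 17, 10, 3, 12, 16, 7, 4, 2, 1]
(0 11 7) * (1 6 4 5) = (0 11 7)(1 6 4 5) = [11, 6, 2, 3, 5, 1, 4, 0, 8, 9, 10, 7]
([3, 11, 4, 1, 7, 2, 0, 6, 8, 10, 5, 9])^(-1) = [6, 3, 5, 0, 2, 10, 7, 4, 8, 11, 9, 1]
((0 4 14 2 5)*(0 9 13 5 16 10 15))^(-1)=(0 15 10 16 2 14 4)(5 13 9)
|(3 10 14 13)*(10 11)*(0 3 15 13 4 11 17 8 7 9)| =|(0 3 17 8 7 9)(4 11 10 14)(13 15)| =12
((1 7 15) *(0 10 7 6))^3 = ((0 10 7 15 1 6))^3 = (0 15)(1 10)(6 7)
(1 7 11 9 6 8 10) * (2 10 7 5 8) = (1 5 8 7 11 9 6 2 10) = [0, 5, 10, 3, 4, 8, 2, 11, 7, 6, 1, 9]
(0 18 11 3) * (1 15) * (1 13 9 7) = (0 18 11 3)(1 15 13 9 7) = [18, 15, 2, 0, 4, 5, 6, 1, 8, 7, 10, 3, 12, 9, 14, 13, 16, 17, 11]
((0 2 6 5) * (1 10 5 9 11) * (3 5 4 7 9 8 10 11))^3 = ((0 2 6 8 10 4 7 9 3 5)(1 11))^3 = (0 8 7 5 6 4 3 2 10 9)(1 11)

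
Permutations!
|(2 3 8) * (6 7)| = |(2 3 8)(6 7)| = 6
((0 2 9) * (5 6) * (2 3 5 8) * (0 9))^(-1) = (9)(0 2 8 6 5 3)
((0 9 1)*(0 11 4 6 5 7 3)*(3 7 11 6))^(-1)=(0 3 4 11 5 6 1 9)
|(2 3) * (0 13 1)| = 6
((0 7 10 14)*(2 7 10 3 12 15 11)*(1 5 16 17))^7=(0 10 14)(1 17 16 5)(2 7 3 12 15 11)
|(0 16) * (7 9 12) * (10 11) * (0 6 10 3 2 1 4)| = 9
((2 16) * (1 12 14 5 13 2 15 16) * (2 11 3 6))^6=((1 12 14 5 13 11 3 6 2)(15 16))^6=(16)(1 3 5)(2 11 14)(6 13 12)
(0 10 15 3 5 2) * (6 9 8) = (0 10 15 3 5 2)(6 9 8) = [10, 1, 0, 5, 4, 2, 9, 7, 6, 8, 15, 11, 12, 13, 14, 3]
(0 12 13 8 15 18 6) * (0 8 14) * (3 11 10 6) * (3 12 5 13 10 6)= (0 5 13 14)(3 11 6 8 15 18 12 10)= [5, 1, 2, 11, 4, 13, 8, 7, 15, 9, 3, 6, 10, 14, 0, 18, 16, 17, 12]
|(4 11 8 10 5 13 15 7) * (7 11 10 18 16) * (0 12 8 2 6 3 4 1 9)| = 72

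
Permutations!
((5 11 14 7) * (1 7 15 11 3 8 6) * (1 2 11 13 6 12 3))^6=((1 7 5)(2 11 14 15 13 6)(3 8 12))^6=(15)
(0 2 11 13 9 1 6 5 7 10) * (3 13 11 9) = (0 2 9 1 6 5 7 10)(3 13) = [2, 6, 9, 13, 4, 7, 5, 10, 8, 1, 0, 11, 12, 3]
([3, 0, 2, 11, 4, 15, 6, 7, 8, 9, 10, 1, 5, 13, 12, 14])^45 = [3, 0, 2, 11, 4, 15, 6, 7, 8, 9, 10, 1, 5, 13, 12, 14]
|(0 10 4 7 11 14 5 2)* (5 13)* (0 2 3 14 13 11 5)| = 9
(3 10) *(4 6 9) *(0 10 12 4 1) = (0 10 3 12 4 6 9 1) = [10, 0, 2, 12, 6, 5, 9, 7, 8, 1, 3, 11, 4]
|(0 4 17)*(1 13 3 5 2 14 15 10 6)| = |(0 4 17)(1 13 3 5 2 14 15 10 6)| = 9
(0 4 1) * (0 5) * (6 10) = [4, 5, 2, 3, 1, 0, 10, 7, 8, 9, 6] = (0 4 1 5)(6 10)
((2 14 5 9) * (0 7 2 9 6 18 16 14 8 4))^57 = ((0 7 2 8 4)(5 6 18 16 14))^57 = (0 2 4 7 8)(5 18 14 6 16)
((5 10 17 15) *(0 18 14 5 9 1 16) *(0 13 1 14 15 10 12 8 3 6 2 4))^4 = (0 14 3)(1 16 13)(2 15 12)(4 9 8)(5 6 18)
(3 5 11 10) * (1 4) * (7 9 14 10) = (1 4)(3 5 11 7 9 14 10) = [0, 4, 2, 5, 1, 11, 6, 9, 8, 14, 3, 7, 12, 13, 10]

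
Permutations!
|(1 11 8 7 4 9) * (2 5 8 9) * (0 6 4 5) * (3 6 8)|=|(0 8 7 5 3 6 4 2)(1 11 9)|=24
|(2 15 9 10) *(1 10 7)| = 6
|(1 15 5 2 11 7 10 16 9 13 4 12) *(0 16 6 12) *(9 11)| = 14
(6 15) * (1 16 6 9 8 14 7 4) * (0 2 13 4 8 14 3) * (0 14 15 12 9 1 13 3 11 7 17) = [2, 16, 3, 14, 13, 5, 12, 8, 11, 15, 10, 7, 9, 4, 17, 1, 6, 0] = (0 2 3 14 17)(1 16 6 12 9 15)(4 13)(7 8 11)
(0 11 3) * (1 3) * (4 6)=(0 11 1 3)(4 6)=[11, 3, 2, 0, 6, 5, 4, 7, 8, 9, 10, 1]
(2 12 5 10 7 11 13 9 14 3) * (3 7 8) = [0, 1, 12, 2, 4, 10, 6, 11, 3, 14, 8, 13, 5, 9, 7] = (2 12 5 10 8 3)(7 11 13 9 14)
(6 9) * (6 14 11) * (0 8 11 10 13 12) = [8, 1, 2, 3, 4, 5, 9, 7, 11, 14, 13, 6, 0, 12, 10] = (0 8 11 6 9 14 10 13 12)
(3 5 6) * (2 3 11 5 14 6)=(2 3 14 6 11 5)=[0, 1, 3, 14, 4, 2, 11, 7, 8, 9, 10, 5, 12, 13, 6]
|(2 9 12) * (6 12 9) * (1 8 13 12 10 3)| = |(1 8 13 12 2 6 10 3)| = 8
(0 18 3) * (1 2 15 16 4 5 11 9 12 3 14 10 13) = (0 18 14 10 13 1 2 15 16 4 5 11 9 12 3) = [18, 2, 15, 0, 5, 11, 6, 7, 8, 12, 13, 9, 3, 1, 10, 16, 4, 17, 14]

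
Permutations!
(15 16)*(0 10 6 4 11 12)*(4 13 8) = (0 10 6 13 8 4 11 12)(15 16) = [10, 1, 2, 3, 11, 5, 13, 7, 4, 9, 6, 12, 0, 8, 14, 16, 15]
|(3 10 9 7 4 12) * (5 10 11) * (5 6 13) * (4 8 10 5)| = 12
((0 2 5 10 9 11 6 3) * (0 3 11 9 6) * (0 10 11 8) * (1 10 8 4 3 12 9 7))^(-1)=(0 8 11 5 2)(1 7 9 12 3 4 6 10)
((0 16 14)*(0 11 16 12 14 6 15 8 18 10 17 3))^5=(0 6 17 11 18 12 15 3 16 10 14 8)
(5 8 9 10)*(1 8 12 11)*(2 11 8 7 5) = (1 7 5 12 8 9 10 2 11) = [0, 7, 11, 3, 4, 12, 6, 5, 9, 10, 2, 1, 8]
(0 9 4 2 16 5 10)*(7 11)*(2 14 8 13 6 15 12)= [9, 1, 16, 3, 14, 10, 15, 11, 13, 4, 0, 7, 2, 6, 8, 12, 5]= (0 9 4 14 8 13 6 15 12 2 16 5 10)(7 11)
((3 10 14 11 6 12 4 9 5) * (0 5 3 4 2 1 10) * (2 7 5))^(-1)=((0 2 1 10 14 11 6 12 7 5 4 9 3))^(-1)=(0 3 9 4 5 7 12 6 11 14 10 1 2)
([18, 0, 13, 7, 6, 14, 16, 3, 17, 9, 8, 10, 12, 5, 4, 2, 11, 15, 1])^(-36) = (18)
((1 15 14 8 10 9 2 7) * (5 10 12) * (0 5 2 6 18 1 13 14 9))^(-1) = (0 10 5)(1 18 6 9 15)(2 12 8 14 13 7)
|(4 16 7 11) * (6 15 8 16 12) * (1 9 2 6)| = 11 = |(1 9 2 6 15 8 16 7 11 4 12)|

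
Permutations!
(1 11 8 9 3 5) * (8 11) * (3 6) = (11)(1 8 9 6 3 5) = [0, 8, 2, 5, 4, 1, 3, 7, 9, 6, 10, 11]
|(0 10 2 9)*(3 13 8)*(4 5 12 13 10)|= |(0 4 5 12 13 8 3 10 2 9)|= 10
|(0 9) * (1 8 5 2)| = |(0 9)(1 8 5 2)| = 4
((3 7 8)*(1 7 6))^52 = (1 8 6 7 3)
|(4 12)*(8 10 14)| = 6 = |(4 12)(8 10 14)|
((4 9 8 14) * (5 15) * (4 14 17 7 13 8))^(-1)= (4 9)(5 15)(7 17 8 13)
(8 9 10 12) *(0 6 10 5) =(0 6 10 12 8 9 5) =[6, 1, 2, 3, 4, 0, 10, 7, 9, 5, 12, 11, 8]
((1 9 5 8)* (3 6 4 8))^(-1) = (1 8 4 6 3 5 9)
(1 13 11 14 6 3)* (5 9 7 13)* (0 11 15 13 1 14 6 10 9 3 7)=(0 11 6 7 1 5 3 14 10 9)(13 15)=[11, 5, 2, 14, 4, 3, 7, 1, 8, 0, 9, 6, 12, 15, 10, 13]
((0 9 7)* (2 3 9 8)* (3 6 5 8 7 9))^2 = ((9)(0 7)(2 6 5 8))^2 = (9)(2 5)(6 8)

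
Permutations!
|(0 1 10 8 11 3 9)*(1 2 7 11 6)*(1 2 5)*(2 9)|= |(0 5 1 10 8 6 9)(2 7 11 3)|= 28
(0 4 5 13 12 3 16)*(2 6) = (0 4 5 13 12 3 16)(2 6) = [4, 1, 6, 16, 5, 13, 2, 7, 8, 9, 10, 11, 3, 12, 14, 15, 0]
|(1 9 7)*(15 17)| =6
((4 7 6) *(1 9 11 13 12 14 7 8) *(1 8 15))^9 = (1 15 4 6 7 14 12 13 11 9)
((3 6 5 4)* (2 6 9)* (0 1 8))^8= ((0 1 8)(2 6 5 4 3 9))^8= (0 8 1)(2 5 3)(4 9 6)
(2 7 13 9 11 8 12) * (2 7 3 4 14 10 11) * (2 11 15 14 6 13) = [0, 1, 3, 4, 6, 5, 13, 2, 12, 11, 15, 8, 7, 9, 10, 14] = (2 3 4 6 13 9 11 8 12 7)(10 15 14)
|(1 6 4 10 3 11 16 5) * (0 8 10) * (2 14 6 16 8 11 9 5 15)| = 14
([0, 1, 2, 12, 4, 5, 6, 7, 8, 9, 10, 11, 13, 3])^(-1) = (3 13 12)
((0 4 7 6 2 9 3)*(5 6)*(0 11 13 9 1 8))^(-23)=(0 4 7 5 6 2 1 8)(3 11 13 9)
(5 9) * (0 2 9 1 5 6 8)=(0 2 9 6 8)(1 5)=[2, 5, 9, 3, 4, 1, 8, 7, 0, 6]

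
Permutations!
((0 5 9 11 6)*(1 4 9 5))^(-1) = ((0 1 4 9 11 6))^(-1) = (0 6 11 9 4 1)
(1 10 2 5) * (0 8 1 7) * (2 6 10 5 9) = (0 8 1 5 7)(2 9)(6 10) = [8, 5, 9, 3, 4, 7, 10, 0, 1, 2, 6]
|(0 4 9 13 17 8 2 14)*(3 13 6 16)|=|(0 4 9 6 16 3 13 17 8 2 14)|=11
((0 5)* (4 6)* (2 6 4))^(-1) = ((0 5)(2 6))^(-1) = (0 5)(2 6)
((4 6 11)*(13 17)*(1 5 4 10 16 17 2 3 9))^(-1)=((1 5 4 6 11 10 16 17 13 2 3 9))^(-1)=(1 9 3 2 13 17 16 10 11 6 4 5)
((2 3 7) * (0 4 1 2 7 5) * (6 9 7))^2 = (0 1 3)(2 5 4)(6 7 9)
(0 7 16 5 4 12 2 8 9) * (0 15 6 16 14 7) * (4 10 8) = [0, 1, 4, 3, 12, 10, 16, 14, 9, 15, 8, 11, 2, 13, 7, 6, 5] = (2 4 12)(5 10 8 9 15 6 16)(7 14)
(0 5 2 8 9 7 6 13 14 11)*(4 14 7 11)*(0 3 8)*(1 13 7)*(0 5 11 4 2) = (0 11 3 8 9 4 14 2 5)(1 13)(6 7) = [11, 13, 5, 8, 14, 0, 7, 6, 9, 4, 10, 3, 12, 1, 2]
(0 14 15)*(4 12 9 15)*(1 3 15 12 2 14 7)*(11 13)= (0 7 1 3 15)(2 14 4)(9 12)(11 13)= [7, 3, 14, 15, 2, 5, 6, 1, 8, 12, 10, 13, 9, 11, 4, 0]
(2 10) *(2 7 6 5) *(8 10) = (2 8 10 7 6 5) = [0, 1, 8, 3, 4, 2, 5, 6, 10, 9, 7]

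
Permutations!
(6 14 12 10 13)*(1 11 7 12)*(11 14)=[0, 14, 2, 3, 4, 5, 11, 12, 8, 9, 13, 7, 10, 6, 1]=(1 14)(6 11 7 12 10 13)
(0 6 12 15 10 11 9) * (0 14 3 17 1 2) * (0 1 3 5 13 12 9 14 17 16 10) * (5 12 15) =(0 6 9 17 3 16 10 11 14 12 5 13 15)(1 2) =[6, 2, 1, 16, 4, 13, 9, 7, 8, 17, 11, 14, 5, 15, 12, 0, 10, 3]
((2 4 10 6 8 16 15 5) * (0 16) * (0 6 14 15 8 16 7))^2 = ((0 7)(2 4 10 14 15 5)(6 16 8))^2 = (2 10 15)(4 14 5)(6 8 16)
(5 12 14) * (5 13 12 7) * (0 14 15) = [14, 1, 2, 3, 4, 7, 6, 5, 8, 9, 10, 11, 15, 12, 13, 0] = (0 14 13 12 15)(5 7)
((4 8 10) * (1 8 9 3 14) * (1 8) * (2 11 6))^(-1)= (2 6 11)(3 9 4 10 8 14)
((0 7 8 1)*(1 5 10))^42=(10)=((0 7 8 5 10 1))^42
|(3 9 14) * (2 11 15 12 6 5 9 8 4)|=11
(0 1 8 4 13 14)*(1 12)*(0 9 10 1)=(0 12)(1 8 4 13 14 9 10)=[12, 8, 2, 3, 13, 5, 6, 7, 4, 10, 1, 11, 0, 14, 9]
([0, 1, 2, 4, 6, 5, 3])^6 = [0, 1, 2, 3, 4, 5, 6]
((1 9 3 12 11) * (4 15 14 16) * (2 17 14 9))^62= ((1 2 17 14 16 4 15 9 3 12 11))^62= (1 9 14 11 15 17 12 4 2 3 16)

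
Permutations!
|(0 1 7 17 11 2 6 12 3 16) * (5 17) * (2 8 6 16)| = 12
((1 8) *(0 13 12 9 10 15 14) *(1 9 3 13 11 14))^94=((0 11 14)(1 8 9 10 15)(3 13 12))^94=(0 11 14)(1 15 10 9 8)(3 13 12)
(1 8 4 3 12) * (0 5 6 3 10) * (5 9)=(0 9 5 6 3 12 1 8 4 10)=[9, 8, 2, 12, 10, 6, 3, 7, 4, 5, 0, 11, 1]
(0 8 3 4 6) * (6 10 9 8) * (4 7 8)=(0 6)(3 7 8)(4 10 9)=[6, 1, 2, 7, 10, 5, 0, 8, 3, 4, 9]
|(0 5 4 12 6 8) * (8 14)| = |(0 5 4 12 6 14 8)| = 7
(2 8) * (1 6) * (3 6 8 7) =[0, 8, 7, 6, 4, 5, 1, 3, 2] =(1 8 2 7 3 6)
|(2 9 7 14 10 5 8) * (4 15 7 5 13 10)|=4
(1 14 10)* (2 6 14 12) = (1 12 2 6 14 10) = [0, 12, 6, 3, 4, 5, 14, 7, 8, 9, 1, 11, 2, 13, 10]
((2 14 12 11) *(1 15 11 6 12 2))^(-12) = ((1 15 11)(2 14)(6 12))^(-12) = (15)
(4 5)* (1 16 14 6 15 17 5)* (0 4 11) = (0 4 1 16 14 6 15 17 5 11) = [4, 16, 2, 3, 1, 11, 15, 7, 8, 9, 10, 0, 12, 13, 6, 17, 14, 5]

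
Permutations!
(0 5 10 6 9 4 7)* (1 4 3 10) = (0 5 1 4 7)(3 10 6 9) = [5, 4, 2, 10, 7, 1, 9, 0, 8, 3, 6]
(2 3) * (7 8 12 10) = [0, 1, 3, 2, 4, 5, 6, 8, 12, 9, 7, 11, 10] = (2 3)(7 8 12 10)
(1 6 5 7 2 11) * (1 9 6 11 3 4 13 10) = [0, 11, 3, 4, 13, 7, 5, 2, 8, 6, 1, 9, 12, 10] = (1 11 9 6 5 7 2 3 4 13 10)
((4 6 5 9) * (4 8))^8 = (4 9 6 8 5)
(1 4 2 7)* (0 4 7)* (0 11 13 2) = (0 4)(1 7)(2 11 13) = [4, 7, 11, 3, 0, 5, 6, 1, 8, 9, 10, 13, 12, 2]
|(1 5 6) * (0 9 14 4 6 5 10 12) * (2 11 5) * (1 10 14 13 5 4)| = 10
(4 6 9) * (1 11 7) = [0, 11, 2, 3, 6, 5, 9, 1, 8, 4, 10, 7] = (1 11 7)(4 6 9)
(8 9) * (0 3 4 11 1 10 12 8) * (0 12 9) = (0 3 4 11 1 10 9 12 8) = [3, 10, 2, 4, 11, 5, 6, 7, 0, 12, 9, 1, 8]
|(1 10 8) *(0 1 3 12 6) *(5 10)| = 8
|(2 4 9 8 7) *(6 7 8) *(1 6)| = 6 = |(1 6 7 2 4 9)|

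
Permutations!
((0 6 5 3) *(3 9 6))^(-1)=((0 3)(5 9 6))^(-1)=(0 3)(5 6 9)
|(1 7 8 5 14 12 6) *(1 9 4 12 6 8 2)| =21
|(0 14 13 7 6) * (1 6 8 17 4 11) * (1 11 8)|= 6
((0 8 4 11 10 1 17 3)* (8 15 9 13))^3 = ((0 15 9 13 8 4 11 10 1 17 3))^3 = (0 13 11 17 15 8 10 3 9 4 1)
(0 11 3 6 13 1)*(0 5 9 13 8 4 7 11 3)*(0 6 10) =(0 3 10)(1 5 9 13)(4 7 11 6 8) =[3, 5, 2, 10, 7, 9, 8, 11, 4, 13, 0, 6, 12, 1]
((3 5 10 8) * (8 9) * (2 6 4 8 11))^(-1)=(2 11 9 10 5 3 8 4 6)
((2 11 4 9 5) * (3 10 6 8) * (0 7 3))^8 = (0 3 6)(2 9 11 5 4)(7 10 8)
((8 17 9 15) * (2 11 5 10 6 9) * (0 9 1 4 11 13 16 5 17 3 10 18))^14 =(0 5 13 17 4 6 3 15)(1 10 8 9 18 16 2 11)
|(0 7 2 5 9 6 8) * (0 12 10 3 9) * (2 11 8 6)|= 10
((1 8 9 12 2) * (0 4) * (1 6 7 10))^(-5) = (0 4)(1 12 7 8 2 10 9 6)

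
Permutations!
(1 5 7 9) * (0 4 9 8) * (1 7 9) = (0 4 1 5 9 7 8) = [4, 5, 2, 3, 1, 9, 6, 8, 0, 7]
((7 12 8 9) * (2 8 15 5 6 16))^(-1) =((2 8 9 7 12 15 5 6 16))^(-1) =(2 16 6 5 15 12 7 9 8)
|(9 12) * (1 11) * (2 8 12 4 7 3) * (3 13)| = 8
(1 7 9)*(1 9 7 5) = (9)(1 5) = [0, 5, 2, 3, 4, 1, 6, 7, 8, 9]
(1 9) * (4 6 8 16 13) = (1 9)(4 6 8 16 13) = [0, 9, 2, 3, 6, 5, 8, 7, 16, 1, 10, 11, 12, 4, 14, 15, 13]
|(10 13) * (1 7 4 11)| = |(1 7 4 11)(10 13)| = 4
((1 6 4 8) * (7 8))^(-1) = (1 8 7 4 6)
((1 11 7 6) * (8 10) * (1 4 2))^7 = (1 11 7 6 4 2)(8 10)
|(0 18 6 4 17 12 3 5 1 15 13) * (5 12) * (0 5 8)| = |(0 18 6 4 17 8)(1 15 13 5)(3 12)| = 12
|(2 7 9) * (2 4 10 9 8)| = 3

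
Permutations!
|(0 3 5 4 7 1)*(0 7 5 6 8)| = 4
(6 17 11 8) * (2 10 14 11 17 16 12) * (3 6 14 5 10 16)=[0, 1, 16, 6, 4, 10, 3, 7, 14, 9, 5, 8, 2, 13, 11, 15, 12, 17]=(17)(2 16 12)(3 6)(5 10)(8 14 11)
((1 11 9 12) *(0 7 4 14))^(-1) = ((0 7 4 14)(1 11 9 12))^(-1) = (0 14 4 7)(1 12 9 11)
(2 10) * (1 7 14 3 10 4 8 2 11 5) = [0, 7, 4, 10, 8, 1, 6, 14, 2, 9, 11, 5, 12, 13, 3] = (1 7 14 3 10 11 5)(2 4 8)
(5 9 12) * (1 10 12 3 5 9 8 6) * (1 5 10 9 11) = [0, 9, 2, 10, 4, 8, 5, 7, 6, 3, 12, 1, 11] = (1 9 3 10 12 11)(5 8 6)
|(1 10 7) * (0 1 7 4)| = 4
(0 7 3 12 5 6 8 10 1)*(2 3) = (0 7 2 3 12 5 6 8 10 1) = [7, 0, 3, 12, 4, 6, 8, 2, 10, 9, 1, 11, 5]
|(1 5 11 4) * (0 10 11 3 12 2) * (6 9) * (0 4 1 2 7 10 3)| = 8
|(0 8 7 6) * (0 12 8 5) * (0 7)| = 6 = |(0 5 7 6 12 8)|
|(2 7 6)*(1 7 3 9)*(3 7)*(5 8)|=6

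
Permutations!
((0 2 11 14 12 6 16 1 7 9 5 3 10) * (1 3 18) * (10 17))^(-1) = ((0 2 11 14 12 6 16 3 17 10)(1 7 9 5 18))^(-1) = (0 10 17 3 16 6 12 14 11 2)(1 18 5 9 7)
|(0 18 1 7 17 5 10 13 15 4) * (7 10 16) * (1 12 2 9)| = |(0 18 12 2 9 1 10 13 15 4)(5 16 7 17)| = 20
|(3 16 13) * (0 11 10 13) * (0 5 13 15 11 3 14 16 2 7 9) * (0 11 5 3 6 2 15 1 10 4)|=|(0 6 2 7 9 11 4)(1 10)(3 15 5 13 14 16)|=42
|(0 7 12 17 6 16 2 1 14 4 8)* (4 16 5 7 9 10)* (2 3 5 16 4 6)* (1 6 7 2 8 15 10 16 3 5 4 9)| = 16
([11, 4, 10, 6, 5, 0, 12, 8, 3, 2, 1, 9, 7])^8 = [0, 1, 2, 7, 4, 5, 8, 6, 12, 9, 10, 11, 3]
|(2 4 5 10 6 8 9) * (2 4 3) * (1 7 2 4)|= |(1 7 2 3 4 5 10 6 8 9)|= 10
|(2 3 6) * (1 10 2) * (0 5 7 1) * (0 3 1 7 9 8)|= |(0 5 9 8)(1 10 2)(3 6)|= 12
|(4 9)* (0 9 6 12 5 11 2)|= 8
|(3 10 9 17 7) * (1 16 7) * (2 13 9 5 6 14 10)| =8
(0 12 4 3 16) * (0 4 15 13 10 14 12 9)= (0 9)(3 16 4)(10 14 12 15 13)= [9, 1, 2, 16, 3, 5, 6, 7, 8, 0, 14, 11, 15, 10, 12, 13, 4]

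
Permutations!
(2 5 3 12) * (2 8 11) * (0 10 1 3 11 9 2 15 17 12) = (0 10 1 3)(2 5 11 15 17 12 8 9) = [10, 3, 5, 0, 4, 11, 6, 7, 9, 2, 1, 15, 8, 13, 14, 17, 16, 12]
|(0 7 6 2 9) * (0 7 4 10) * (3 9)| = |(0 4 10)(2 3 9 7 6)| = 15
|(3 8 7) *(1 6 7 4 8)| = 4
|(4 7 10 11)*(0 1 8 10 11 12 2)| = 6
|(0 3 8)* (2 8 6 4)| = |(0 3 6 4 2 8)| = 6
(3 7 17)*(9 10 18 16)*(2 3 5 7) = [0, 1, 3, 2, 4, 7, 6, 17, 8, 10, 18, 11, 12, 13, 14, 15, 9, 5, 16] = (2 3)(5 7 17)(9 10 18 16)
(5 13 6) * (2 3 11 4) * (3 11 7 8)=(2 11 4)(3 7 8)(5 13 6)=[0, 1, 11, 7, 2, 13, 5, 8, 3, 9, 10, 4, 12, 6]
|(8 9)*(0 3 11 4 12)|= 10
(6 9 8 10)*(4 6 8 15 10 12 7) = (4 6 9 15 10 8 12 7) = [0, 1, 2, 3, 6, 5, 9, 4, 12, 15, 8, 11, 7, 13, 14, 10]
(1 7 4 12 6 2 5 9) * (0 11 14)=(0 11 14)(1 7 4 12 6 2 5 9)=[11, 7, 5, 3, 12, 9, 2, 4, 8, 1, 10, 14, 6, 13, 0]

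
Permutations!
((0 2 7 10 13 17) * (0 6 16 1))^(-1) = (0 1 16 6 17 13 10 7 2)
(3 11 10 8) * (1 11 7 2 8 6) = (1 11 10 6)(2 8 3 7) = [0, 11, 8, 7, 4, 5, 1, 2, 3, 9, 6, 10]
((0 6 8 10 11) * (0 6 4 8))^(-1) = (0 6 11 10 8 4)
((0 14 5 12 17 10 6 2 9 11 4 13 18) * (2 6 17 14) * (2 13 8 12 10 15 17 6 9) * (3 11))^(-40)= (0 18 13)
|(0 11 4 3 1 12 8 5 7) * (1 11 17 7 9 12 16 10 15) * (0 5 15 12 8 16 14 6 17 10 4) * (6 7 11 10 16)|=63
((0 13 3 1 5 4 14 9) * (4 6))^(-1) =(0 9 14 4 6 5 1 3 13)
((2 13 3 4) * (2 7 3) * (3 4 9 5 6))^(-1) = ((2 13)(3 9 5 6)(4 7))^(-1) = (2 13)(3 6 5 9)(4 7)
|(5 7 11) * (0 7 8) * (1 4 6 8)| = 8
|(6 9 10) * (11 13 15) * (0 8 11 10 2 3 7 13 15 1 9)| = 6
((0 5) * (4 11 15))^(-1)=((0 5)(4 11 15))^(-1)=(0 5)(4 15 11)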